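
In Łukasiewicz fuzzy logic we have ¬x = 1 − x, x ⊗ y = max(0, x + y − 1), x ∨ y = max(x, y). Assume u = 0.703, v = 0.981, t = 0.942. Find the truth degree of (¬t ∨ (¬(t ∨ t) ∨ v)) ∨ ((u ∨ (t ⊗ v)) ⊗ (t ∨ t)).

0.981

¬t = 1 − 0.942 = 0.058
t ∨ t = max(0.942, 0.942) = 0.942
¬(t ∨ t) = 1 − 0.942 = 0.058
¬(t ∨ t) ∨ v = max(0.058, 0.981) = 0.981
¬t ∨ (¬(t ∨ t) ∨ v) = max(0.058, 0.981) = 0.981
t ⊗ v = max(0, 0.942 + 0.981 − 1) = max(0, 0.923) = 0.923
u ∨ (t ⊗ v) = max(0.703, 0.923) = 0.923
(u ∨ (t ⊗ v)) ⊗ (t ∨ t) = max(0, 0.923 + 0.942 − 1) = max(0, 0.865) = 0.865
(¬t ∨ (¬(t ∨ t) ∨ v)) ∨ ((u ∨ (t ⊗ v)) ⊗ (t ∨ t)) = max(0.981, 0.865) = 0.981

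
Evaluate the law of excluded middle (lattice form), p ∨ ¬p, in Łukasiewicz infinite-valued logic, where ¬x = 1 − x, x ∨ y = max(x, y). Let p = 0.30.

0.70

¬p = 1 − 0.30 = 0.70
p ∨ ¬p = max(0.30, 0.70) = 0.70
(The value 0.70 < 1 shows this instance is not satisfied; not a Ł∞-tautology — its value is max(a, 1−a).)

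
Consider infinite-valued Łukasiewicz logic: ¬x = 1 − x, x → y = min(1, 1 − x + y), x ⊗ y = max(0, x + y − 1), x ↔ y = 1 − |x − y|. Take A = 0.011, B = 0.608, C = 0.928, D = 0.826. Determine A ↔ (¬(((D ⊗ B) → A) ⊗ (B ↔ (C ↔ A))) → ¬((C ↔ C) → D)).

0.785

D ⊗ B = max(0, 0.826 + 0.608 − 1) = max(0, 0.434) = 0.434
(D ⊗ B) → A = min(1, 1 − 0.434 + 0.011) = min(1, 0.577) = 0.577
C ↔ A = 1 − |0.928 − 0.011| = 1 − 0.917 = 0.083
B ↔ (C ↔ A) = 1 − |0.608 − 0.083| = 1 − 0.525 = 0.475
((D ⊗ B) → A) ⊗ (B ↔ (C ↔ A)) = max(0, 0.577 + 0.475 − 1) = max(0, 0.052) = 0.052
¬(((D ⊗ B) → A) ⊗ (B ↔ (C ↔ A))) = 1 − 0.052 = 0.948
C ↔ C = 1 − |0.928 − 0.928| = 1 − 0.000 = 1.000
(C ↔ C) → D = min(1, 1 − 1.000 + 0.826) = min(1, 0.826) = 0.826
¬((C ↔ C) → D) = 1 − 0.826 = 0.174
¬(((D ⊗ B) → A) ⊗ (B ↔ (C ↔ A))) → ¬((C ↔ C) → D) = min(1, 1 − 0.948 + 0.174) = min(1, 0.226) = 0.226
A ↔ (¬(((D ⊗ B) → A) ⊗ (B ↔ (C ↔ A))) → ¬((C ↔ C) → D)) = 1 − |0.011 − 0.226| = 1 − 0.215 = 0.785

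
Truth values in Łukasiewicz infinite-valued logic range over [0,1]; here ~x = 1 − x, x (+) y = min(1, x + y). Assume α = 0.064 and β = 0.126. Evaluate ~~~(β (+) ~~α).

~α = 1 − 0.064 = 0.936
~~α = 1 − 0.936 = 0.064
β (+) ~~α = min(1, 0.126 + 0.064) = min(1, 0.190) = 0.190
~(β (+) ~~α) = 1 − 0.190 = 0.810
~~(β (+) ~~α) = 1 − 0.810 = 0.190
~~~(β (+) ~~α) = 1 − 0.190 = 0.810

0.810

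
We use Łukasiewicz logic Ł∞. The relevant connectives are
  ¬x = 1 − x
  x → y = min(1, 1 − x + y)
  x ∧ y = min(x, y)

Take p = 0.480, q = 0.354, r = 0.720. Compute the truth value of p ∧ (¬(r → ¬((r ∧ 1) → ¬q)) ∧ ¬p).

0.480

r ∧ 1 = min(0.720, 1.000) = 0.720
¬q = 1 − 0.354 = 0.646
(r ∧ 1) → ¬q = min(1, 1 − 0.720 + 0.646) = min(1, 0.926) = 0.926
¬((r ∧ 1) → ¬q) = 1 − 0.926 = 0.074
r → ¬((r ∧ 1) → ¬q) = min(1, 1 − 0.720 + 0.074) = min(1, 0.354) = 0.354
¬(r → ¬((r ∧ 1) → ¬q)) = 1 − 0.354 = 0.646
¬p = 1 − 0.480 = 0.520
¬(r → ¬((r ∧ 1) → ¬q)) ∧ ¬p = min(0.646, 0.520) = 0.520
p ∧ (¬(r → ¬((r ∧ 1) → ¬q)) ∧ ¬p) = min(0.480, 0.520) = 0.480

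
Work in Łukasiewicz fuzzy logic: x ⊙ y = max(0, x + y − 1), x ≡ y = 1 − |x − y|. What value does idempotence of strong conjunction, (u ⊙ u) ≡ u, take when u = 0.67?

0.67

u ⊙ u = max(0, 0.67 + 0.67 − 1) = max(0, 0.34) = 0.34
(u ⊙ u) ≡ u = 1 − |0.34 − 0.67| = 1 − 0.33 = 0.67
(The value 0.67 < 1 shows this instance is not satisfied; fails in Ł∞ since a ⊗ a = max(0, 2a−1) ≠ a in general.)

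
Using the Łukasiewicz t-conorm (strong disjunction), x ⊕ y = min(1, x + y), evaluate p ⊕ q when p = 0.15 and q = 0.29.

p ⊕ q = min(1, 0.15 + 0.29) = min(1, 0.44) = 0.44
For comparison, the Gödel t-conorm max(x, y) would give 0.29.

0.44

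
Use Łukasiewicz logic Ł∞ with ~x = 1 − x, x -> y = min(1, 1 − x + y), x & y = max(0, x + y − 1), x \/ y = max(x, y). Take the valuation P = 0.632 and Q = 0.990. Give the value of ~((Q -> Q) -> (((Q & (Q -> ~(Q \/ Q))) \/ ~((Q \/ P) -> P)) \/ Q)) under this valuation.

Q -> Q = min(1, 1 − 0.990 + 0.990) = min(1, 1.000) = 1.000
Q \/ Q = max(0.990, 0.990) = 0.990
~(Q \/ Q) = 1 − 0.990 = 0.010
Q -> ~(Q \/ Q) = min(1, 1 − 0.990 + 0.010) = min(1, 0.020) = 0.020
Q & (Q -> ~(Q \/ Q)) = max(0, 0.990 + 0.020 − 1) = max(0, 0.010) = 0.010
Q \/ P = max(0.990, 0.632) = 0.990
(Q \/ P) -> P = min(1, 1 − 0.990 + 0.632) = min(1, 0.642) = 0.642
~((Q \/ P) -> P) = 1 − 0.642 = 0.358
(Q & (Q -> ~(Q \/ Q))) \/ ~((Q \/ P) -> P) = max(0.010, 0.358) = 0.358
((Q & (Q -> ~(Q \/ Q))) \/ ~((Q \/ P) -> P)) \/ Q = max(0.358, 0.990) = 0.990
(Q -> Q) -> (((Q & (Q -> ~(Q \/ Q))) \/ ~((Q \/ P) -> P)) \/ Q) = min(1, 1 − 1.000 + 0.990) = min(1, 0.990) = 0.990
~((Q -> Q) -> (((Q & (Q -> ~(Q \/ Q))) \/ ~((Q \/ P) -> P)) \/ Q)) = 1 − 0.990 = 0.010

0.010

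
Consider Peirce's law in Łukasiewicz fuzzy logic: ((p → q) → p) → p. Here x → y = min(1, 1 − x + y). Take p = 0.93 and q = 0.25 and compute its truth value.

p → q = min(1, 1 − 0.93 + 0.25) = min(1, 0.32) = 0.32
(p → q) → p = min(1, 1 − 0.32 + 0.93) = min(1, 1.61) = 1.00
((p → q) → p) → p = min(1, 1 − 1.00 + 0.93) = min(1, 0.93) = 0.93
(The value 0.93 < 1 shows this instance is not satisfied; not a Ł∞-tautology in general.)

0.93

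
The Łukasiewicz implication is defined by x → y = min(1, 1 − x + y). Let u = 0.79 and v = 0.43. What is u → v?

0.64

u → v = min(1, 1 − 0.79 + 0.43) = min(1, 0.64) = 0.64
For comparison, the Gödel implication (1 if x ≤ y else y) would give 0.43.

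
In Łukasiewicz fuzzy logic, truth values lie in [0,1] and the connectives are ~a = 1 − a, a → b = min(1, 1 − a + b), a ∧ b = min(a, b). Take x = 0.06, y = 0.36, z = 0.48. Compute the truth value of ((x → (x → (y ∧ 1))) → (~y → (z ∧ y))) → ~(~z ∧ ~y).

y ∧ 1 = min(0.36, 1.00) = 0.36
x → (y ∧ 1) = min(1, 1 − 0.06 + 0.36) = min(1, 1.30) = 1.00
x → (x → (y ∧ 1)) = min(1, 1 − 0.06 + 1.00) = min(1, 1.94) = 1.00
~y = 1 − 0.36 = 0.64
z ∧ y = min(0.48, 0.36) = 0.36
~y → (z ∧ y) = min(1, 1 − 0.64 + 0.36) = min(1, 0.72) = 0.72
(x → (x → (y ∧ 1))) → (~y → (z ∧ y)) = min(1, 1 − 1.00 + 0.72) = min(1, 0.72) = 0.72
~z = 1 − 0.48 = 0.52
~z ∧ ~y = min(0.52, 0.64) = 0.52
~(~z ∧ ~y) = 1 − 0.52 = 0.48
((x → (x → (y ∧ 1))) → (~y → (z ∧ y))) → ~(~z ∧ ~y) = min(1, 1 − 0.72 + 0.48) = min(1, 0.76) = 0.76

0.76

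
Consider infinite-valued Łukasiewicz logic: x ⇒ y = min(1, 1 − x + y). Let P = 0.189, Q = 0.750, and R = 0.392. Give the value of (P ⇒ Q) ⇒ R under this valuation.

P ⇒ Q = min(1, 1 − 0.189 + 0.750) = min(1, 1.561) = 1.000
(P ⇒ Q) ⇒ R = min(1, 1 − 1.000 + 0.392) = min(1, 0.392) = 0.392

0.392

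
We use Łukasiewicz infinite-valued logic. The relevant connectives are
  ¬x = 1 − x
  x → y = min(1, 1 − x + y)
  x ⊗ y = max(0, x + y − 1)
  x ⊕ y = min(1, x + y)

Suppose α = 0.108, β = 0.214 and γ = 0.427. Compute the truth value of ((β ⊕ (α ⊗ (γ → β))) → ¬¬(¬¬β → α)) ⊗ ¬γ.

γ → β = min(1, 1 − 0.427 + 0.214) = min(1, 0.787) = 0.787
α ⊗ (γ → β) = max(0, 0.108 + 0.787 − 1) = max(0, -0.105) = 0.000
β ⊕ (α ⊗ (γ → β)) = min(1, 0.214 + 0.000) = min(1, 0.214) = 0.214
¬β = 1 − 0.214 = 0.786
¬¬β = 1 − 0.786 = 0.214
¬¬β → α = min(1, 1 − 0.214 + 0.108) = min(1, 0.894) = 0.894
¬(¬¬β → α) = 1 − 0.894 = 0.106
¬¬(¬¬β → α) = 1 − 0.106 = 0.894
(β ⊕ (α ⊗ (γ → β))) → ¬¬(¬¬β → α) = min(1, 1 − 0.214 + 0.894) = min(1, 1.680) = 1.000
¬γ = 1 − 0.427 = 0.573
((β ⊕ (α ⊗ (γ → β))) → ¬¬(¬¬β → α)) ⊗ ¬γ = max(0, 1.000 + 0.573 − 1) = max(0, 0.573) = 0.573

0.573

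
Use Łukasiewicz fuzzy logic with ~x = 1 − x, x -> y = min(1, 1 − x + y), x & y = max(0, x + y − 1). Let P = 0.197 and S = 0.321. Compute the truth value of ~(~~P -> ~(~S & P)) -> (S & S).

1.000

~P = 1 − 0.197 = 0.803
~~P = 1 − 0.803 = 0.197
~S = 1 − 0.321 = 0.679
~S & P = max(0, 0.679 + 0.197 − 1) = max(0, -0.124) = 0.000
~(~S & P) = 1 − 0.000 = 1.000
~~P -> ~(~S & P) = min(1, 1 − 0.197 + 1.000) = min(1, 1.803) = 1.000
~(~~P -> ~(~S & P)) = 1 − 1.000 = 0.000
S & S = max(0, 0.321 + 0.321 − 1) = max(0, -0.358) = 0.000
~(~~P -> ~(~S & P)) -> (S & S) = min(1, 1 − 0.000 + 0.000) = min(1, 1.000) = 1.000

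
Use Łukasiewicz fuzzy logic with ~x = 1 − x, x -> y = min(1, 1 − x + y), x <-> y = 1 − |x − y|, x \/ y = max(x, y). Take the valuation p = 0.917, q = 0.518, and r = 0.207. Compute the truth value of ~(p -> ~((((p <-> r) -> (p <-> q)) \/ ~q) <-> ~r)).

p <-> r = 1 − |0.917 − 0.207| = 1 − 0.710 = 0.290
p <-> q = 1 − |0.917 − 0.518| = 1 − 0.399 = 0.601
(p <-> r) -> (p <-> q) = min(1, 1 − 0.290 + 0.601) = min(1, 1.311) = 1.000
~q = 1 − 0.518 = 0.482
((p <-> r) -> (p <-> q)) \/ ~q = max(1.000, 0.482) = 1.000
~r = 1 − 0.207 = 0.793
(((p <-> r) -> (p <-> q)) \/ ~q) <-> ~r = 1 − |1.000 − 0.793| = 1 − 0.207 = 0.793
~((((p <-> r) -> (p <-> q)) \/ ~q) <-> ~r) = 1 − 0.793 = 0.207
p -> ~((((p <-> r) -> (p <-> q)) \/ ~q) <-> ~r) = min(1, 1 − 0.917 + 0.207) = min(1, 0.290) = 0.290
~(p -> ~((((p <-> r) -> (p <-> q)) \/ ~q) <-> ~r)) = 1 − 0.290 = 0.710

0.710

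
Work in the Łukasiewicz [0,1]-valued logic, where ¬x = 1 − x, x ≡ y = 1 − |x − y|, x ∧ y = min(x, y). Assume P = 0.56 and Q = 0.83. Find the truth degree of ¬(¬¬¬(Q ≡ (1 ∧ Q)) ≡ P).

0.56

1 ∧ Q = min(1.00, 0.83) = 0.83
Q ≡ (1 ∧ Q) = 1 − |0.83 − 0.83| = 1 − 0.00 = 1.00
¬(Q ≡ (1 ∧ Q)) = 1 − 1.00 = 0.00
¬¬(Q ≡ (1 ∧ Q)) = 1 − 0.00 = 1.00
¬¬¬(Q ≡ (1 ∧ Q)) = 1 − 1.00 = 0.00
¬¬¬(Q ≡ (1 ∧ Q)) ≡ P = 1 − |0.00 − 0.56| = 1 − 0.56 = 0.44
¬(¬¬¬(Q ≡ (1 ∧ Q)) ≡ P) = 1 − 0.44 = 0.56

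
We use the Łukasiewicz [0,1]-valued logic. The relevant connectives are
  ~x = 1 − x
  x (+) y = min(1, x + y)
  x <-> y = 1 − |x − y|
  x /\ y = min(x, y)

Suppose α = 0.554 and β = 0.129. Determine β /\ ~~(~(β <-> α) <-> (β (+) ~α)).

0.129

β <-> α = 1 − |0.129 − 0.554| = 1 − 0.425 = 0.575
~(β <-> α) = 1 − 0.575 = 0.425
~α = 1 − 0.554 = 0.446
β (+) ~α = min(1, 0.129 + 0.446) = min(1, 0.575) = 0.575
~(β <-> α) <-> (β (+) ~α) = 1 − |0.425 − 0.575| = 1 − 0.150 = 0.850
~(~(β <-> α) <-> (β (+) ~α)) = 1 − 0.850 = 0.150
~~(~(β <-> α) <-> (β (+) ~α)) = 1 − 0.150 = 0.850
β /\ ~~(~(β <-> α) <-> (β (+) ~α)) = min(0.129, 0.850) = 0.129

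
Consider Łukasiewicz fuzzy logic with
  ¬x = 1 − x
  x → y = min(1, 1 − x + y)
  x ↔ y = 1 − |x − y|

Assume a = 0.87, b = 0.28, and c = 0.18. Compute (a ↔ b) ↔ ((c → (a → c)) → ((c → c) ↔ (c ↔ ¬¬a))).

a ↔ b = 1 − |0.87 − 0.28| = 1 − 0.59 = 0.41
a → c = min(1, 1 − 0.87 + 0.18) = min(1, 0.31) = 0.31
c → (a → c) = min(1, 1 − 0.18 + 0.31) = min(1, 1.13) = 1.00
c → c = min(1, 1 − 0.18 + 0.18) = min(1, 1.00) = 1.00
¬a = 1 − 0.87 = 0.13
¬¬a = 1 − 0.13 = 0.87
c ↔ ¬¬a = 1 − |0.18 − 0.87| = 1 − 0.69 = 0.31
(c → c) ↔ (c ↔ ¬¬a) = 1 − |1.00 − 0.31| = 1 − 0.69 = 0.31
(c → (a → c)) → ((c → c) ↔ (c ↔ ¬¬a)) = min(1, 1 − 1.00 + 0.31) = min(1, 0.31) = 0.31
(a ↔ b) ↔ ((c → (a → c)) → ((c → c) ↔ (c ↔ ¬¬a))) = 1 − |0.41 − 0.31| = 1 − 0.10 = 0.90

0.90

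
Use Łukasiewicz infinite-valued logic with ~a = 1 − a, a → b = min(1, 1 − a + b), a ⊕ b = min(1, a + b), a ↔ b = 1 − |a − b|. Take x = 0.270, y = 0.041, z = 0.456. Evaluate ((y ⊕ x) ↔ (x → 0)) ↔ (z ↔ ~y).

0.916

y ⊕ x = min(1, 0.041 + 0.270) = min(1, 0.311) = 0.311
x → 0 = min(1, 1 − 0.270 + 0.000) = min(1, 0.730) = 0.730
(y ⊕ x) ↔ (x → 0) = 1 − |0.311 − 0.730| = 1 − 0.419 = 0.581
~y = 1 − 0.041 = 0.959
z ↔ ~y = 1 − |0.456 − 0.959| = 1 − 0.503 = 0.497
((y ⊕ x) ↔ (x → 0)) ↔ (z ↔ ~y) = 1 − |0.581 − 0.497| = 1 − 0.084 = 0.916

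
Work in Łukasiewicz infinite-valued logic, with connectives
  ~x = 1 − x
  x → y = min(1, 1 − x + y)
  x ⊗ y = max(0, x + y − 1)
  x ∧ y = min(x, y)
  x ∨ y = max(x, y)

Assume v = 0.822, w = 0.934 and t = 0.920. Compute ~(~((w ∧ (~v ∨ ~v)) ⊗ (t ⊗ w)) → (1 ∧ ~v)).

~v = 1 − 0.822 = 0.178
~v ∨ ~v = max(0.178, 0.178) = 0.178
w ∧ (~v ∨ ~v) = min(0.934, 0.178) = 0.178
t ⊗ w = max(0, 0.920 + 0.934 − 1) = max(0, 0.854) = 0.854
(w ∧ (~v ∨ ~v)) ⊗ (t ⊗ w) = max(0, 0.178 + 0.854 − 1) = max(0, 0.032) = 0.032
~((w ∧ (~v ∨ ~v)) ⊗ (t ⊗ w)) = 1 − 0.032 = 0.968
1 ∧ ~v = min(1.000, 0.178) = 0.178
~((w ∧ (~v ∨ ~v)) ⊗ (t ⊗ w)) → (1 ∧ ~v) = min(1, 1 − 0.968 + 0.178) = min(1, 0.210) = 0.210
~(~((w ∧ (~v ∨ ~v)) ⊗ (t ⊗ w)) → (1 ∧ ~v)) = 1 − 0.210 = 0.790

0.790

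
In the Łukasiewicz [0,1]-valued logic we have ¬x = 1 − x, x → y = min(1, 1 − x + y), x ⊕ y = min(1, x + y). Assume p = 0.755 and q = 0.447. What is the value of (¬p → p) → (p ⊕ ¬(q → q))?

0.755

¬p = 1 − 0.755 = 0.245
¬p → p = min(1, 1 − 0.245 + 0.755) = min(1, 1.510) = 1.000
q → q = min(1, 1 − 0.447 + 0.447) = min(1, 1.000) = 1.000
¬(q → q) = 1 − 1.000 = 0.000
p ⊕ ¬(q → q) = min(1, 0.755 + 0.000) = min(1, 0.755) = 0.755
(¬p → p) → (p ⊕ ¬(q → q)) = min(1, 1 − 1.000 + 0.755) = min(1, 0.755) = 0.755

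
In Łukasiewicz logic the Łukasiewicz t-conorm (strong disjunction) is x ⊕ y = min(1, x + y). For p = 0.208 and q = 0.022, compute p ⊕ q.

p ⊕ q = min(1, 0.208 + 0.022) = min(1, 0.230) = 0.230
For comparison, the Gödel t-conorm max(x, y) would give 0.208.

0.230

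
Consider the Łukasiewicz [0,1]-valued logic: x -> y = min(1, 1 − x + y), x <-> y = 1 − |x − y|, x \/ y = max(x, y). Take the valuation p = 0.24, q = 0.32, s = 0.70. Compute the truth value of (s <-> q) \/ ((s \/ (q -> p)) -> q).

0.62

s <-> q = 1 − |0.70 − 0.32| = 1 − 0.38 = 0.62
q -> p = min(1, 1 − 0.32 + 0.24) = min(1, 0.92) = 0.92
s \/ (q -> p) = max(0.70, 0.92) = 0.92
(s \/ (q -> p)) -> q = min(1, 1 − 0.92 + 0.32) = min(1, 0.40) = 0.40
(s <-> q) \/ ((s \/ (q -> p)) -> q) = max(0.62, 0.40) = 0.62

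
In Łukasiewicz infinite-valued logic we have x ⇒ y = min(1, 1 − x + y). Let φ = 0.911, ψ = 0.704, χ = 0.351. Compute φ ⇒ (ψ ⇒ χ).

0.736

ψ ⇒ χ = min(1, 1 − 0.704 + 0.351) = min(1, 0.647) = 0.647
φ ⇒ (ψ ⇒ χ) = min(1, 1 − 0.911 + 0.647) = min(1, 0.736) = 0.736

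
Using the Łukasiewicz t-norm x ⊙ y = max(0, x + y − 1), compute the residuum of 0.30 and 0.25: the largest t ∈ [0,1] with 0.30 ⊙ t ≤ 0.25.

0.95

The residuum of the Łukasiewicz t-norm gives the supremum: min(1, 1 − 0.30 + 0.25).
1 − 0.30 + 0.25 = 0.95, so t = min(1, 0.95) = 0.95.
Check: 0.30 ⊙ 0.95 = max(0, 0.25) = 0.25 ≤ 0.25.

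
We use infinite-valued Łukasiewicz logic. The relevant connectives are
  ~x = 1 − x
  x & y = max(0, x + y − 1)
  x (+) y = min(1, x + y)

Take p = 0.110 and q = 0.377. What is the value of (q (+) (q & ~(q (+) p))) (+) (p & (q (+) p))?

q (+) p = min(1, 0.377 + 0.110) = min(1, 0.487) = 0.487
~(q (+) p) = 1 − 0.487 = 0.513
q & ~(q (+) p) = max(0, 0.377 + 0.513 − 1) = max(0, -0.110) = 0.000
q (+) (q & ~(q (+) p)) = min(1, 0.377 + 0.000) = min(1, 0.377) = 0.377
p & (q (+) p) = max(0, 0.110 + 0.487 − 1) = max(0, -0.403) = 0.000
(q (+) (q & ~(q (+) p))) (+) (p & (q (+) p)) = min(1, 0.377 + 0.000) = min(1, 0.377) = 0.377

0.377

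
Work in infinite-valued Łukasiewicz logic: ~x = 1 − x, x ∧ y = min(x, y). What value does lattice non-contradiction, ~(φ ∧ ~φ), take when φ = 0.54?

0.54

~φ = 1 − 0.54 = 0.46
φ ∧ ~φ = min(0.54, 0.46) = 0.46
~(φ ∧ ~φ) = 1 − 0.46 = 0.54
(The value 0.54 < 1 shows this instance is not satisfied; not a Ł∞-tautology — its value is 1 − min(a, 1−a).)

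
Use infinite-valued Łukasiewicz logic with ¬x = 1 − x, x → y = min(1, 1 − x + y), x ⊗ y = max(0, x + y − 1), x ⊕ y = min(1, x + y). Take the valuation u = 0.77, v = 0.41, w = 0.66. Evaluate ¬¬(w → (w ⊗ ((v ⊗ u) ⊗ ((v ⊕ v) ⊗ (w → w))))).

v ⊗ u = max(0, 0.41 + 0.77 − 1) = max(0, 0.18) = 0.18
v ⊕ v = min(1, 0.41 + 0.41) = min(1, 0.82) = 0.82
w → w = min(1, 1 − 0.66 + 0.66) = min(1, 1.00) = 1.00
(v ⊕ v) ⊗ (w → w) = max(0, 0.82 + 1.00 − 1) = max(0, 0.82) = 0.82
(v ⊗ u) ⊗ ((v ⊕ v) ⊗ (w → w)) = max(0, 0.18 + 0.82 − 1) = max(0, 0.00) = 0.00
w ⊗ ((v ⊗ u) ⊗ ((v ⊕ v) ⊗ (w → w))) = max(0, 0.66 + 0.00 − 1) = max(0, -0.34) = 0.00
w → (w ⊗ ((v ⊗ u) ⊗ ((v ⊕ v) ⊗ (w → w)))) = min(1, 1 − 0.66 + 0.00) = min(1, 0.34) = 0.34
¬(w → (w ⊗ ((v ⊗ u) ⊗ ((v ⊕ v) ⊗ (w → w))))) = 1 − 0.34 = 0.66
¬¬(w → (w ⊗ ((v ⊗ u) ⊗ ((v ⊕ v) ⊗ (w → w))))) = 1 − 0.66 = 0.34

0.34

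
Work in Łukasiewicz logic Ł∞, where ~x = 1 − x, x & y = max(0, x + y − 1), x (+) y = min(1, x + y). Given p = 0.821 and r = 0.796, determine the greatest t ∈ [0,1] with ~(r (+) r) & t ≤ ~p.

1.000

r (+) r = min(1, 0.796 + 0.796) = min(1, 1.592) = 1.000
~(r (+) r) = 1 − 1.000 = 0.000
So the left factor is ~(r (+) r) = 0.000.
~p = 1 − 0.821 = 0.179
So the right-hand bound is ~p = 0.179.
The residuum of the Łukasiewicz t-norm gives the supremum: min(1, 1 − 0.000 + 0.179).
1 − 0.000 + 0.179 = 1.179, so t = min(1, 1.179) = 1.000.
Check: 0.000 & 1.000 = max(0, 0.000) = 0.000 ≤ 0.179.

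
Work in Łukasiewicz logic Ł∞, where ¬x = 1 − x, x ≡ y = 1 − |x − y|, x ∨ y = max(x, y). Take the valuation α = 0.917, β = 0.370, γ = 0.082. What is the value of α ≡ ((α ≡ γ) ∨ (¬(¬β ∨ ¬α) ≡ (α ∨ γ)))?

0.536

α ≡ γ = 1 − |0.917 − 0.082| = 1 − 0.835 = 0.165
¬β = 1 − 0.370 = 0.630
¬α = 1 − 0.917 = 0.083
¬β ∨ ¬α = max(0.630, 0.083) = 0.630
¬(¬β ∨ ¬α) = 1 − 0.630 = 0.370
α ∨ γ = max(0.917, 0.082) = 0.917
¬(¬β ∨ ¬α) ≡ (α ∨ γ) = 1 − |0.370 − 0.917| = 1 − 0.547 = 0.453
(α ≡ γ) ∨ (¬(¬β ∨ ¬α) ≡ (α ∨ γ)) = max(0.165, 0.453) = 0.453
α ≡ ((α ≡ γ) ∨ (¬(¬β ∨ ¬α) ≡ (α ∨ γ))) = 1 − |0.917 − 0.453| = 1 − 0.464 = 0.536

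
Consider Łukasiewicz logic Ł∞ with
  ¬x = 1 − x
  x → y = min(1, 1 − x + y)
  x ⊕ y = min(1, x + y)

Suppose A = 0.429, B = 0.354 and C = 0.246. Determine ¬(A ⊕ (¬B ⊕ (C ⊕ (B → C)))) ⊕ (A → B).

0.925

¬B = 1 − 0.354 = 0.646
B → C = min(1, 1 − 0.354 + 0.246) = min(1, 0.892) = 0.892
C ⊕ (B → C) = min(1, 0.246 + 0.892) = min(1, 1.138) = 1.000
¬B ⊕ (C ⊕ (B → C)) = min(1, 0.646 + 1.000) = min(1, 1.646) = 1.000
A ⊕ (¬B ⊕ (C ⊕ (B → C))) = min(1, 0.429 + 1.000) = min(1, 1.429) = 1.000
¬(A ⊕ (¬B ⊕ (C ⊕ (B → C)))) = 1 − 1.000 = 0.000
A → B = min(1, 1 − 0.429 + 0.354) = min(1, 0.925) = 0.925
¬(A ⊕ (¬B ⊕ (C ⊕ (B → C)))) ⊕ (A → B) = min(1, 0.000 + 0.925) = min(1, 0.925) = 0.925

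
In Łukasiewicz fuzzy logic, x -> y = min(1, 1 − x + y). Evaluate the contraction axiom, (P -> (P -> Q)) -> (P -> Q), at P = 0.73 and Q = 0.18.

P -> Q = min(1, 1 − 0.73 + 0.18) = min(1, 0.45) = 0.45
P -> (P -> Q) = min(1, 1 − 0.73 + 0.45) = min(1, 0.72) = 0.72
(P -> (P -> Q)) -> (P -> Q) = min(1, 1 − 0.72 + 0.45) = min(1, 0.73) = 0.73
(The value 0.73 < 1 shows this instance is not satisfied; fails in Ł∞ (the t-norm is not idempotent).)

0.73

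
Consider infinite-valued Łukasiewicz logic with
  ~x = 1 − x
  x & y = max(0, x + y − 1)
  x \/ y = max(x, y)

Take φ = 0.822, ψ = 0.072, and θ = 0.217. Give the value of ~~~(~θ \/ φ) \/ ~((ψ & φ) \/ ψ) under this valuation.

~θ = 1 − 0.217 = 0.783
~θ \/ φ = max(0.783, 0.822) = 0.822
~(~θ \/ φ) = 1 − 0.822 = 0.178
~~(~θ \/ φ) = 1 − 0.178 = 0.822
~~~(~θ \/ φ) = 1 − 0.822 = 0.178
ψ & φ = max(0, 0.072 + 0.822 − 1) = max(0, -0.106) = 0.000
(ψ & φ) \/ ψ = max(0.000, 0.072) = 0.072
~((ψ & φ) \/ ψ) = 1 − 0.072 = 0.928
~~~(~θ \/ φ) \/ ~((ψ & φ) \/ ψ) = max(0.178, 0.928) = 0.928

0.928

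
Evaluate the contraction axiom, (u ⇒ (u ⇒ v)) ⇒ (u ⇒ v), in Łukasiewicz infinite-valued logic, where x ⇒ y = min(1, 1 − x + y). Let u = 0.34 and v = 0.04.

u ⇒ v = min(1, 1 − 0.34 + 0.04) = min(1, 0.70) = 0.70
u ⇒ (u ⇒ v) = min(1, 1 − 0.34 + 0.70) = min(1, 1.36) = 1.00
(u ⇒ (u ⇒ v)) ⇒ (u ⇒ v) = min(1, 1 − 1.00 + 0.70) = min(1, 0.70) = 0.70
(The value 0.70 < 1 shows this instance is not satisfied; fails in Ł∞ (the t-norm is not idempotent).)

0.70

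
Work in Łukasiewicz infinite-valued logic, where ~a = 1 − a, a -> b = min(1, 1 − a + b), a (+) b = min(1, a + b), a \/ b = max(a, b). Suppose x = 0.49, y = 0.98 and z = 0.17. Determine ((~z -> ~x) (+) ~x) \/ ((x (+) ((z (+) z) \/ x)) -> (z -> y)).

1.00

~z = 1 − 0.17 = 0.83
~x = 1 − 0.49 = 0.51
~z -> ~x = min(1, 1 − 0.83 + 0.51) = min(1, 0.68) = 0.68
(~z -> ~x) (+) ~x = min(1, 0.68 + 0.51) = min(1, 1.19) = 1.00
z (+) z = min(1, 0.17 + 0.17) = min(1, 0.34) = 0.34
(z (+) z) \/ x = max(0.34, 0.49) = 0.49
x (+) ((z (+) z) \/ x) = min(1, 0.49 + 0.49) = min(1, 0.98) = 0.98
z -> y = min(1, 1 − 0.17 + 0.98) = min(1, 1.81) = 1.00
(x (+) ((z (+) z) \/ x)) -> (z -> y) = min(1, 1 − 0.98 + 1.00) = min(1, 1.02) = 1.00
((~z -> ~x) (+) ~x) \/ ((x (+) ((z (+) z) \/ x)) -> (z -> y)) = max(1.00, 1.00) = 1.00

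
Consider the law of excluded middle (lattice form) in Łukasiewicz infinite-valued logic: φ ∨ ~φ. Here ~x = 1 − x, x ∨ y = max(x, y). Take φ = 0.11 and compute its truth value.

~φ = 1 − 0.11 = 0.89
φ ∨ ~φ = max(0.11, 0.89) = 0.89
(The value 0.89 < 1 shows this instance is not satisfied; not a Ł∞-tautology — its value is max(a, 1−a).)

0.89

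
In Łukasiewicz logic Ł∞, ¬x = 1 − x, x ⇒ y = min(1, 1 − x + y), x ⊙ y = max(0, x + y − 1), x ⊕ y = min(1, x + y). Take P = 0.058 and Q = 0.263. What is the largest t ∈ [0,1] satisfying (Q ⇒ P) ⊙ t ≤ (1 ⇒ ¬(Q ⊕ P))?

Q ⇒ P = min(1, 1 − 0.263 + 0.058) = min(1, 0.795) = 0.795
So the left factor is Q ⇒ P = 0.795.
Q ⊕ P = min(1, 0.263 + 0.058) = min(1, 0.321) = 0.321
¬(Q ⊕ P) = 1 − 0.321 = 0.679
1 ⇒ ¬(Q ⊕ P) = min(1, 1 − 1.000 + 0.679) = min(1, 0.679) = 0.679
So the right-hand bound is 1 ⇒ ¬(Q ⊕ P) = 0.679.
The residuum of the Łukasiewicz t-norm gives the supremum: min(1, 1 − 0.795 + 0.679).
1 − 0.795 + 0.679 = 0.884, so t = min(1, 0.884) = 0.884.
Check: 0.795 ⊙ 0.884 = max(0, 0.679) = 0.679 ≤ 0.679.

0.884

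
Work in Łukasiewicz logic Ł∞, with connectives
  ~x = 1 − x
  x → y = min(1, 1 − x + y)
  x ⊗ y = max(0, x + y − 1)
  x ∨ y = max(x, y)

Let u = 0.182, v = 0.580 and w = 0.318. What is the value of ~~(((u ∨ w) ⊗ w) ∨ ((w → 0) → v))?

u ∨ w = max(0.182, 0.318) = 0.318
(u ∨ w) ⊗ w = max(0, 0.318 + 0.318 − 1) = max(0, -0.364) = 0.000
w → 0 = min(1, 1 − 0.318 + 0.000) = min(1, 0.682) = 0.682
(w → 0) → v = min(1, 1 − 0.682 + 0.580) = min(1, 0.898) = 0.898
((u ∨ w) ⊗ w) ∨ ((w → 0) → v) = max(0.000, 0.898) = 0.898
~(((u ∨ w) ⊗ w) ∨ ((w → 0) → v)) = 1 − 0.898 = 0.102
~~(((u ∨ w) ⊗ w) ∨ ((w → 0) → v)) = 1 − 0.102 = 0.898

0.898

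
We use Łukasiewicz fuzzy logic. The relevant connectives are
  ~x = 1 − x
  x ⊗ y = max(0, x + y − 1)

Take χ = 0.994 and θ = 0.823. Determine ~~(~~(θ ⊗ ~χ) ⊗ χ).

0.000

~χ = 1 − 0.994 = 0.006
θ ⊗ ~χ = max(0, 0.823 + 0.006 − 1) = max(0, -0.171) = 0.000
~(θ ⊗ ~χ) = 1 − 0.000 = 1.000
~~(θ ⊗ ~χ) = 1 − 1.000 = 0.000
~~(θ ⊗ ~χ) ⊗ χ = max(0, 0.000 + 0.994 − 1) = max(0, -0.006) = 0.000
~(~~(θ ⊗ ~χ) ⊗ χ) = 1 − 0.000 = 1.000
~~(~~(θ ⊗ ~χ) ⊗ χ) = 1 − 1.000 = 0.000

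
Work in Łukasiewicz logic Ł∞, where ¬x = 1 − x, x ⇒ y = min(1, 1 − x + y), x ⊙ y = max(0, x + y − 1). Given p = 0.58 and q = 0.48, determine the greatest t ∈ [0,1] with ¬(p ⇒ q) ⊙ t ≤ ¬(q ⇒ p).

p ⇒ q = min(1, 1 − 0.58 + 0.48) = min(1, 0.90) = 0.90
¬(p ⇒ q) = 1 − 0.90 = 0.10
So the left factor is ¬(p ⇒ q) = 0.10.
q ⇒ p = min(1, 1 − 0.48 + 0.58) = min(1, 1.10) = 1.00
¬(q ⇒ p) = 1 − 1.00 = 0.00
So the right-hand bound is ¬(q ⇒ p) = 0.00.
The residuum of the Łukasiewicz t-norm gives the supremum: min(1, 1 − 0.10 + 0.00).
1 − 0.10 + 0.00 = 0.90, so t = min(1, 0.90) = 0.90.
Check: 0.10 ⊙ 0.90 = max(0, 0.00) = 0.00 ≤ 0.00.

0.90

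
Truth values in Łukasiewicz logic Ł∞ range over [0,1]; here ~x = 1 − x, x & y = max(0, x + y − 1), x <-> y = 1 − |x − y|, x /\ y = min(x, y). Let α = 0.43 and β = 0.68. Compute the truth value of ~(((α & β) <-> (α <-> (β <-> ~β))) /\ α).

α & β = max(0, 0.43 + 0.68 − 1) = max(0, 0.11) = 0.11
~β = 1 − 0.68 = 0.32
β <-> ~β = 1 − |0.68 − 0.32| = 1 − 0.36 = 0.64
α <-> (β <-> ~β) = 1 − |0.43 − 0.64| = 1 − 0.21 = 0.79
(α & β) <-> (α <-> (β <-> ~β)) = 1 − |0.11 − 0.79| = 1 − 0.68 = 0.32
((α & β) <-> (α <-> (β <-> ~β))) /\ α = min(0.32, 0.43) = 0.32
~(((α & β) <-> (α <-> (β <-> ~β))) /\ α) = 1 − 0.32 = 0.68

0.68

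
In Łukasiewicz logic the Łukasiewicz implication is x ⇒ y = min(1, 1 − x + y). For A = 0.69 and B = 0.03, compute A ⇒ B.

0.34

A ⇒ B = min(1, 1 − 0.69 + 0.03) = min(1, 0.34) = 0.34
For comparison, the Gödel implication (1 if x ≤ y else y) would give 0.03.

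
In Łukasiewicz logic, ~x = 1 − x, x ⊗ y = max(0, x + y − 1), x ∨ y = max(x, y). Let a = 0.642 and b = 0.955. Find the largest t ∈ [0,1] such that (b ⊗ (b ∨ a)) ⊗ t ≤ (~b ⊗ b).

0.090

b ∨ a = max(0.955, 0.642) = 0.955
b ⊗ (b ∨ a) = max(0, 0.955 + 0.955 − 1) = max(0, 0.910) = 0.910
So the left factor is b ⊗ (b ∨ a) = 0.910.
~b = 1 − 0.955 = 0.045
~b ⊗ b = max(0, 0.045 + 0.955 − 1) = max(0, 0.000) = 0.000
So the right-hand bound is ~b ⊗ b = 0.000.
The residuum of the Łukasiewicz t-norm gives the supremum: min(1, 1 − 0.910 + 0.000).
1 − 0.910 + 0.000 = 0.090, so t = min(1, 0.090) = 0.090.
Check: 0.910 ⊗ 0.090 = max(0, 0.000) = 0.000 ≤ 0.000.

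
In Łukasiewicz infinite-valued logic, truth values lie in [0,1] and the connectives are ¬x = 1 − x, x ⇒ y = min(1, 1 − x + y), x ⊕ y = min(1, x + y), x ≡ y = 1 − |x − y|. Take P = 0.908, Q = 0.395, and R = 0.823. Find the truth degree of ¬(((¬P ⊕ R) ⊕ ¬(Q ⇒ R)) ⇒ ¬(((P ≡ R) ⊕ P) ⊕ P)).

¬P = 1 − 0.908 = 0.092
¬P ⊕ R = min(1, 0.092 + 0.823) = min(1, 0.915) = 0.915
Q ⇒ R = min(1, 1 − 0.395 + 0.823) = min(1, 1.428) = 1.000
¬(Q ⇒ R) = 1 − 1.000 = 0.000
(¬P ⊕ R) ⊕ ¬(Q ⇒ R) = min(1, 0.915 + 0.000) = min(1, 0.915) = 0.915
P ≡ R = 1 − |0.908 − 0.823| = 1 − 0.085 = 0.915
(P ≡ R) ⊕ P = min(1, 0.915 + 0.908) = min(1, 1.823) = 1.000
((P ≡ R) ⊕ P) ⊕ P = min(1, 1.000 + 0.908) = min(1, 1.908) = 1.000
¬(((P ≡ R) ⊕ P) ⊕ P) = 1 − 1.000 = 0.000
((¬P ⊕ R) ⊕ ¬(Q ⇒ R)) ⇒ ¬(((P ≡ R) ⊕ P) ⊕ P) = min(1, 1 − 0.915 + 0.000) = min(1, 0.085) = 0.085
¬(((¬P ⊕ R) ⊕ ¬(Q ⇒ R)) ⇒ ¬(((P ≡ R) ⊕ P) ⊕ P)) = 1 − 0.085 = 0.915

0.915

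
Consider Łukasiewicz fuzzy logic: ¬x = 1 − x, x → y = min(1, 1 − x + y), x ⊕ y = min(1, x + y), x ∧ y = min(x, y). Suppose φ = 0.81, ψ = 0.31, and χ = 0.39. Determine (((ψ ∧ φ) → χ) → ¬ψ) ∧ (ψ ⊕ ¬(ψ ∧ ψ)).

0.69

ψ ∧ φ = min(0.31, 0.81) = 0.31
(ψ ∧ φ) → χ = min(1, 1 − 0.31 + 0.39) = min(1, 1.08) = 1.00
¬ψ = 1 − 0.31 = 0.69
((ψ ∧ φ) → χ) → ¬ψ = min(1, 1 − 1.00 + 0.69) = min(1, 0.69) = 0.69
ψ ∧ ψ = min(0.31, 0.31) = 0.31
¬(ψ ∧ ψ) = 1 − 0.31 = 0.69
ψ ⊕ ¬(ψ ∧ ψ) = min(1, 0.31 + 0.69) = min(1, 1.00) = 1.00
(((ψ ∧ φ) → χ) → ¬ψ) ∧ (ψ ⊕ ¬(ψ ∧ ψ)) = min(0.69, 1.00) = 0.69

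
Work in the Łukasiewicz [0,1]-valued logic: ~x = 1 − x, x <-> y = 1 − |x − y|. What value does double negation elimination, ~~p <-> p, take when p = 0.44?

1.00

~p = 1 − 0.44 = 0.56
~~p = 1 − 0.56 = 0.44
~~p <-> p = 1 − |0.44 − 0.44| = 1 − 0.00 = 1.00
(As expected: always 1 in Ł∞ since negation is involutive.)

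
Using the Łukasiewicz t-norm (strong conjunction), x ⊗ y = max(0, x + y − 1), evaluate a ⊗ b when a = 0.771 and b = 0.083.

a ⊗ b = max(0, 0.771 + 0.083 − 1) = max(0, -0.146) = 0.000
For comparison, the Gödel (minimum) t-norm min(x, y) would give 0.083.

0.000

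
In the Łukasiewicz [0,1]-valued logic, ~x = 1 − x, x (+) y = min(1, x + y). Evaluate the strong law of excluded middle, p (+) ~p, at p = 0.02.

1.00

~p = 1 − 0.02 = 0.98
p (+) ~p = min(1, 0.02 + 0.98) = min(1, 1.00) = 1.00
(As expected: always 1 in Ł∞ since a ⊕ (1−a) = 1.)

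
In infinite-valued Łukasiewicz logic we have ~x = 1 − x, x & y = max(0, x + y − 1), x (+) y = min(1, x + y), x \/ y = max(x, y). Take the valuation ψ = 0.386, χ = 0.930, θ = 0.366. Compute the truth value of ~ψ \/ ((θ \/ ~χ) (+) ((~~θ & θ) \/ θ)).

0.732

~ψ = 1 − 0.386 = 0.614
~χ = 1 − 0.930 = 0.070
θ \/ ~χ = max(0.366, 0.070) = 0.366
~θ = 1 − 0.366 = 0.634
~~θ = 1 − 0.634 = 0.366
~~θ & θ = max(0, 0.366 + 0.366 − 1) = max(0, -0.268) = 0.000
(~~θ & θ) \/ θ = max(0.000, 0.366) = 0.366
(θ \/ ~χ) (+) ((~~θ & θ) \/ θ) = min(1, 0.366 + 0.366) = min(1, 0.732) = 0.732
~ψ \/ ((θ \/ ~χ) (+) ((~~θ & θ) \/ θ)) = max(0.614, 0.732) = 0.732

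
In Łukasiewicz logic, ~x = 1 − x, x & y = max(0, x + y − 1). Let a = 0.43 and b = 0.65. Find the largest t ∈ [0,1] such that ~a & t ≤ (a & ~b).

~a = 1 − 0.43 = 0.57
So the left factor is ~a = 0.57.
~b = 1 − 0.65 = 0.35
a & ~b = max(0, 0.43 + 0.35 − 1) = max(0, -0.22) = 0.00
So the right-hand bound is a & ~b = 0.00.
The residuum of the Łukasiewicz t-norm gives the supremum: min(1, 1 − 0.57 + 0.00).
1 − 0.57 + 0.00 = 0.43, so t = min(1, 0.43) = 0.43.
Check: 0.57 & 0.43 = max(0, 0.00) = 0.00 ≤ 0.00.

0.43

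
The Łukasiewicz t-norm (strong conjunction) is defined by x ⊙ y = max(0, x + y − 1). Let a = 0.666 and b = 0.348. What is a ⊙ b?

a ⊙ b = max(0, 0.666 + 0.348 − 1) = max(0, 0.014) = 0.014
For comparison, the Gödel (minimum) t-norm min(x, y) would give 0.348.

0.014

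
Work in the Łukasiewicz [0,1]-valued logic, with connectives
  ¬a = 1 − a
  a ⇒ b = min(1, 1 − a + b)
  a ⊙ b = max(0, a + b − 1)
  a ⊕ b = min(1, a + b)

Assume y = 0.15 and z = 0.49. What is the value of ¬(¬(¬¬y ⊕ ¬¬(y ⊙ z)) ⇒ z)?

0.36

¬y = 1 − 0.15 = 0.85
¬¬y = 1 − 0.85 = 0.15
y ⊙ z = max(0, 0.15 + 0.49 − 1) = max(0, -0.36) = 0.00
¬(y ⊙ z) = 1 − 0.00 = 1.00
¬¬(y ⊙ z) = 1 − 1.00 = 0.00
¬¬y ⊕ ¬¬(y ⊙ z) = min(1, 0.15 + 0.00) = min(1, 0.15) = 0.15
¬(¬¬y ⊕ ¬¬(y ⊙ z)) = 1 − 0.15 = 0.85
¬(¬¬y ⊕ ¬¬(y ⊙ z)) ⇒ z = min(1, 1 − 0.85 + 0.49) = min(1, 0.64) = 0.64
¬(¬(¬¬y ⊕ ¬¬(y ⊙ z)) ⇒ z) = 1 − 0.64 = 0.36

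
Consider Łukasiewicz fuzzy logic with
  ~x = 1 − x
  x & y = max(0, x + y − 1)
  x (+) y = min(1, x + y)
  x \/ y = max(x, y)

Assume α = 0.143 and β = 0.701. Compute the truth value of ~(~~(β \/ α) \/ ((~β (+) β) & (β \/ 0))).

0.299

β \/ α = max(0.701, 0.143) = 0.701
~(β \/ α) = 1 − 0.701 = 0.299
~~(β \/ α) = 1 − 0.299 = 0.701
~β = 1 − 0.701 = 0.299
~β (+) β = min(1, 0.299 + 0.701) = min(1, 1.000) = 1.000
β \/ 0 = max(0.701, 0.000) = 0.701
(~β (+) β) & (β \/ 0) = max(0, 1.000 + 0.701 − 1) = max(0, 0.701) = 0.701
~~(β \/ α) \/ ((~β (+) β) & (β \/ 0)) = max(0.701, 0.701) = 0.701
~(~~(β \/ α) \/ ((~β (+) β) & (β \/ 0))) = 1 − 0.701 = 0.299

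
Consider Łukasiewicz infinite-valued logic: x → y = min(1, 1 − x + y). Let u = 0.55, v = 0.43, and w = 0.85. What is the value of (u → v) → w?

0.97

u → v = min(1, 1 − 0.55 + 0.43) = min(1, 0.88) = 0.88
(u → v) → w = min(1, 1 − 0.88 + 0.85) = min(1, 0.97) = 0.97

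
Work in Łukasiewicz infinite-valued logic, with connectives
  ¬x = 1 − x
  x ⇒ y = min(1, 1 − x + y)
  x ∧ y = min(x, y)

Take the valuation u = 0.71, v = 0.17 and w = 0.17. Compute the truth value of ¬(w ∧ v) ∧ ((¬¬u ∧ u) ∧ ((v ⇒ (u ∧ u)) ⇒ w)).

w ∧ v = min(0.17, 0.17) = 0.17
¬(w ∧ v) = 1 − 0.17 = 0.83
¬u = 1 − 0.71 = 0.29
¬¬u = 1 − 0.29 = 0.71
¬¬u ∧ u = min(0.71, 0.71) = 0.71
u ∧ u = min(0.71, 0.71) = 0.71
v ⇒ (u ∧ u) = min(1, 1 − 0.17 + 0.71) = min(1, 1.54) = 1.00
(v ⇒ (u ∧ u)) ⇒ w = min(1, 1 − 1.00 + 0.17) = min(1, 0.17) = 0.17
(¬¬u ∧ u) ∧ ((v ⇒ (u ∧ u)) ⇒ w) = min(0.71, 0.17) = 0.17
¬(w ∧ v) ∧ ((¬¬u ∧ u) ∧ ((v ⇒ (u ∧ u)) ⇒ w)) = min(0.83, 0.17) = 0.17

0.17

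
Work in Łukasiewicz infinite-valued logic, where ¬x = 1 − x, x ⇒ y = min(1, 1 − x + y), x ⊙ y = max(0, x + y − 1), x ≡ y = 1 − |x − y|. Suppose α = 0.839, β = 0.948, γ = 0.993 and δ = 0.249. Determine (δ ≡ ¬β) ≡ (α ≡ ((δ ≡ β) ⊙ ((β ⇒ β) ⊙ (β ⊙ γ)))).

¬β = 1 − 0.948 = 0.052
δ ≡ ¬β = 1 − |0.249 − 0.052| = 1 − 0.197 = 0.803
δ ≡ β = 1 − |0.249 − 0.948| = 1 − 0.699 = 0.301
β ⇒ β = min(1, 1 − 0.948 + 0.948) = min(1, 1.000) = 1.000
β ⊙ γ = max(0, 0.948 + 0.993 − 1) = max(0, 0.941) = 0.941
(β ⇒ β) ⊙ (β ⊙ γ) = max(0, 1.000 + 0.941 − 1) = max(0, 0.941) = 0.941
(δ ≡ β) ⊙ ((β ⇒ β) ⊙ (β ⊙ γ)) = max(0, 0.301 + 0.941 − 1) = max(0, 0.242) = 0.242
α ≡ ((δ ≡ β) ⊙ ((β ⇒ β) ⊙ (β ⊙ γ))) = 1 − |0.839 − 0.242| = 1 − 0.597 = 0.403
(δ ≡ ¬β) ≡ (α ≡ ((δ ≡ β) ⊙ ((β ⇒ β) ⊙ (β ⊙ γ)))) = 1 − |0.803 − 0.403| = 1 − 0.400 = 0.600

0.600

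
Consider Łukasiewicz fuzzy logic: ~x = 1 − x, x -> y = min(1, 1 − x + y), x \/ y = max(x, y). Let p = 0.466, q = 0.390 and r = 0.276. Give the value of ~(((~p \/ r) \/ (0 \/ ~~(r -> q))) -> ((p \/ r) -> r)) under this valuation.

~p = 1 − 0.466 = 0.534
~p \/ r = max(0.534, 0.276) = 0.534
r -> q = min(1, 1 − 0.276 + 0.390) = min(1, 1.114) = 1.000
~(r -> q) = 1 − 1.000 = 0.000
~~(r -> q) = 1 − 0.000 = 1.000
0 \/ ~~(r -> q) = max(0.000, 1.000) = 1.000
(~p \/ r) \/ (0 \/ ~~(r -> q)) = max(0.534, 1.000) = 1.000
p \/ r = max(0.466, 0.276) = 0.466
(p \/ r) -> r = min(1, 1 − 0.466 + 0.276) = min(1, 0.810) = 0.810
((~p \/ r) \/ (0 \/ ~~(r -> q))) -> ((p \/ r) -> r) = min(1, 1 − 1.000 + 0.810) = min(1, 0.810) = 0.810
~(((~p \/ r) \/ (0 \/ ~~(r -> q))) -> ((p \/ r) -> r)) = 1 − 0.810 = 0.190

0.190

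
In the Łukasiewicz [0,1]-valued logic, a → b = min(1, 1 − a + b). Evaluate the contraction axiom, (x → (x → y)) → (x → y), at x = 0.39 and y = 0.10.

x → y = min(1, 1 − 0.39 + 0.10) = min(1, 0.71) = 0.71
x → (x → y) = min(1, 1 − 0.39 + 0.71) = min(1, 1.32) = 1.00
(x → (x → y)) → (x → y) = min(1, 1 − 1.00 + 0.71) = min(1, 0.71) = 0.71
(The value 0.71 < 1 shows this instance is not satisfied; fails in Ł∞ (the t-norm is not idempotent).)

0.71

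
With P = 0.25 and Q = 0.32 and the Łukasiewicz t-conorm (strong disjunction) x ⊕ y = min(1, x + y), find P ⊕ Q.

P ⊕ Q = min(1, 0.25 + 0.32) = min(1, 0.57) = 0.57
For comparison, the Gödel t-conorm max(x, y) would give 0.32.

0.57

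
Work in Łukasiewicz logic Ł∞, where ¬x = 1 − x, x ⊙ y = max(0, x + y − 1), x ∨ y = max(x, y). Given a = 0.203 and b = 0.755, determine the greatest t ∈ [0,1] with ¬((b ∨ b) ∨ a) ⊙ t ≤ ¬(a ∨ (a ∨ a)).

b ∨ b = max(0.755, 0.755) = 0.755
(b ∨ b) ∨ a = max(0.755, 0.203) = 0.755
¬((b ∨ b) ∨ a) = 1 − 0.755 = 0.245
So the left factor is ¬((b ∨ b) ∨ a) = 0.245.
a ∨ a = max(0.203, 0.203) = 0.203
a ∨ (a ∨ a) = max(0.203, 0.203) = 0.203
¬(a ∨ (a ∨ a)) = 1 − 0.203 = 0.797
So the right-hand bound is ¬(a ∨ (a ∨ a)) = 0.797.
The residuum of the Łukasiewicz t-norm gives the supremum: min(1, 1 − 0.245 + 0.797).
1 − 0.245 + 0.797 = 1.552, so t = min(1, 1.552) = 1.000.
Check: 0.245 ⊙ 1.000 = max(0, 0.245) = 0.245 ≤ 0.797.

1.000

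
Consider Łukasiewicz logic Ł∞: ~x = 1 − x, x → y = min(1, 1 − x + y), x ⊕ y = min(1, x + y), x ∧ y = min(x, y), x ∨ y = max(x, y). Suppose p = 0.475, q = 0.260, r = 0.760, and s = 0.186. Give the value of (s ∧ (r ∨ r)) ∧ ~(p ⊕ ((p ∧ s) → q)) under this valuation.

0.000

r ∨ r = max(0.760, 0.760) = 0.760
s ∧ (r ∨ r) = min(0.186, 0.760) = 0.186
p ∧ s = min(0.475, 0.186) = 0.186
(p ∧ s) → q = min(1, 1 − 0.186 + 0.260) = min(1, 1.074) = 1.000
p ⊕ ((p ∧ s) → q) = min(1, 0.475 + 1.000) = min(1, 1.475) = 1.000
~(p ⊕ ((p ∧ s) → q)) = 1 − 1.000 = 0.000
(s ∧ (r ∨ r)) ∧ ~(p ⊕ ((p ∧ s) → q)) = min(0.186, 0.000) = 0.000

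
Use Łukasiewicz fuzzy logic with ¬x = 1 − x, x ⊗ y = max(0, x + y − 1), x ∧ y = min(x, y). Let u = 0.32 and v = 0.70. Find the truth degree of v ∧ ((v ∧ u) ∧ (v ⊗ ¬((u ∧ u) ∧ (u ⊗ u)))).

v ∧ u = min(0.70, 0.32) = 0.32
u ∧ u = min(0.32, 0.32) = 0.32
u ⊗ u = max(0, 0.32 + 0.32 − 1) = max(0, -0.36) = 0.00
(u ∧ u) ∧ (u ⊗ u) = min(0.32, 0.00) = 0.00
¬((u ∧ u) ∧ (u ⊗ u)) = 1 − 0.00 = 1.00
v ⊗ ¬((u ∧ u) ∧ (u ⊗ u)) = max(0, 0.70 + 1.00 − 1) = max(0, 0.70) = 0.70
(v ∧ u) ∧ (v ⊗ ¬((u ∧ u) ∧ (u ⊗ u))) = min(0.32, 0.70) = 0.32
v ∧ ((v ∧ u) ∧ (v ⊗ ¬((u ∧ u) ∧ (u ⊗ u)))) = min(0.70, 0.32) = 0.32

0.32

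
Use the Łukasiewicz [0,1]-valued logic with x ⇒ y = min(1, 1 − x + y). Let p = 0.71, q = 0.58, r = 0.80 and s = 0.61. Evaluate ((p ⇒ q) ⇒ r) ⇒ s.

p ⇒ q = min(1, 1 − 0.71 + 0.58) = min(1, 0.87) = 0.87
(p ⇒ q) ⇒ r = min(1, 1 − 0.87 + 0.80) = min(1, 0.93) = 0.93
((p ⇒ q) ⇒ r) ⇒ s = min(1, 1 − 0.93 + 0.61) = min(1, 0.68) = 0.68

0.68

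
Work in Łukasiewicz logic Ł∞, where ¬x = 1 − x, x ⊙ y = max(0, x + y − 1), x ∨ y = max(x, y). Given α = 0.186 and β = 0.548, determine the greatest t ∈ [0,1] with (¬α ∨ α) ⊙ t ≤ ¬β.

¬α = 1 − 0.186 = 0.814
¬α ∨ α = max(0.814, 0.186) = 0.814
So the left factor is ¬α ∨ α = 0.814.
¬β = 1 − 0.548 = 0.452
So the right-hand bound is ¬β = 0.452.
The residuum of the Łukasiewicz t-norm gives the supremum: min(1, 1 − 0.814 + 0.452).
1 − 0.814 + 0.452 = 0.638, so t = min(1, 0.638) = 0.638.
Check: 0.814 ⊙ 0.638 = max(0, 0.452) = 0.452 ≤ 0.452.

0.638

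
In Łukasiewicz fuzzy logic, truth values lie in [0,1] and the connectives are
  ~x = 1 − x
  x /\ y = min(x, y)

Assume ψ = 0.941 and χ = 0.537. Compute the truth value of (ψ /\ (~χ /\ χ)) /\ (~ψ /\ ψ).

0.059

~χ = 1 − 0.537 = 0.463
~χ /\ χ = min(0.463, 0.537) = 0.463
ψ /\ (~χ /\ χ) = min(0.941, 0.463) = 0.463
~ψ = 1 − 0.941 = 0.059
~ψ /\ ψ = min(0.059, 0.941) = 0.059
(ψ /\ (~χ /\ χ)) /\ (~ψ /\ ψ) = min(0.463, 0.059) = 0.059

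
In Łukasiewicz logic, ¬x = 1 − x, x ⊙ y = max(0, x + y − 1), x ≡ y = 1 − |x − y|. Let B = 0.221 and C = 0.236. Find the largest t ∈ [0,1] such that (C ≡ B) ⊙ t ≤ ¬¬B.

0.236

C ≡ B = 1 − |0.236 − 0.221| = 1 − 0.015 = 0.985
So the left factor is C ≡ B = 0.985.
¬B = 1 − 0.221 = 0.779
¬¬B = 1 − 0.779 = 0.221
So the right-hand bound is ¬¬B = 0.221.
The residuum of the Łukasiewicz t-norm gives the supremum: min(1, 1 − 0.985 + 0.221).
1 − 0.985 + 0.221 = 0.236, so t = min(1, 0.236) = 0.236.
Check: 0.985 ⊙ 0.236 = max(0, 0.221) = 0.221 ≤ 0.221.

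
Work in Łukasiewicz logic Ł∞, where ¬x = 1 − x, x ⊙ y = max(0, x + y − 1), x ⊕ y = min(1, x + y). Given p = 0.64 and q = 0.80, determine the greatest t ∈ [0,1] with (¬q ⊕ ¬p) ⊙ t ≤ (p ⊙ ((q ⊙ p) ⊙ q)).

0.44

¬q = 1 − 0.80 = 0.20
¬p = 1 − 0.64 = 0.36
¬q ⊕ ¬p = min(1, 0.20 + 0.36) = min(1, 0.56) = 0.56
So the left factor is ¬q ⊕ ¬p = 0.56.
q ⊙ p = max(0, 0.80 + 0.64 − 1) = max(0, 0.44) = 0.44
(q ⊙ p) ⊙ q = max(0, 0.44 + 0.80 − 1) = max(0, 0.24) = 0.24
p ⊙ ((q ⊙ p) ⊙ q) = max(0, 0.64 + 0.24 − 1) = max(0, -0.12) = 0.00
So the right-hand bound is p ⊙ ((q ⊙ p) ⊙ q) = 0.00.
The residuum of the Łukasiewicz t-norm gives the supremum: min(1, 1 − 0.56 + 0.00).
1 − 0.56 + 0.00 = 0.44, so t = min(1, 0.44) = 0.44.
Check: 0.56 ⊙ 0.44 = max(0, 0.00) = 0.00 ≤ 0.00.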